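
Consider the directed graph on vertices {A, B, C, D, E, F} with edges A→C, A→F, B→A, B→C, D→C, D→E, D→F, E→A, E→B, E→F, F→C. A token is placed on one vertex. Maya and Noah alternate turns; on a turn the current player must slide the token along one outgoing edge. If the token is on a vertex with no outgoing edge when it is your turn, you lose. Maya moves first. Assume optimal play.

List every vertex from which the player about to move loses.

Build the W/L table. Terminal = L. A non-terminal position is W if it has a move to some L; otherwise it is L.
Every edge goes from a vertex to one that appears earlier in the order C, F, A, B, E, D, so processing vertices in that order labels each vertex after all of its successors.
C: no outgoing edge → L
F: W (go to C, an L position)
A: W (go to C, an L position)
B: W (go to C, an L position)
E: L (options B(W), A(W), F(W) are all W)
D: W (go to E, an L position)
Reading off the rows marked L gives the requested list; there are 2 such vertices.

C, E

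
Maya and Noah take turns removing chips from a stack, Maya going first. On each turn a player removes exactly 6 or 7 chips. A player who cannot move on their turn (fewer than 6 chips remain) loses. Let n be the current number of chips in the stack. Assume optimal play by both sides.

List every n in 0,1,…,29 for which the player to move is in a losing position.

Positions with no move are L. A position that does have a move is losing for the player to move precisely when every available move leads to a winning position for the opponent. Fill in the labels:
n=0: no move → L
n=1: no move → L
n=2: no move → L
n=3: no move → L
n=4: no move → L
n=5: no move → L
n=6: reaches L-position 0 → W
n=7: reaches L-position 1 → W
n=8: reaches L-position 2 → W
n=9: reaches L-position 3 → W
n=10: reaches L-position 4 → W
n=11: reaches L-position 5 → W
n=12: reaches L-position 5 → W
n=13: only reaches 7(W), 6(W), all W → L
n=14: only reaches 8(W), 7(W), all W → L
n=15: only reaches 9(W), 8(W), all W → L
n=16: only reaches 10(W), 9(W), all W → L
n=17: only reaches 11(W), 10(W), all W → L
n=18: only reaches 12(W), 11(W), all W → L
n=19: reaches L-position 13 → W
n=20: reaches L-position 14 → W
n=21: reaches L-position 15 → W
n=22: reaches L-position 16 → W
n=23: reaches L-position 17 → W
n=24: reaches L-position 18 → W
n=25: reaches L-position 18 → W
n=26: only reaches 20(W), 19(W), all W → L
n=27: only reaches 21(W), 20(W), all W → L
n=28: only reaches 22(W), 21(W), all W → L
n=29: only reaches 23(W), 22(W), all W → L
The losing starting values of n are exactly the entries labelled L in this table (16 of them).

0, 1, 2, 3, 4, 5, 13, 14, 15, 16, 17, 18, 26, 27, 28, 29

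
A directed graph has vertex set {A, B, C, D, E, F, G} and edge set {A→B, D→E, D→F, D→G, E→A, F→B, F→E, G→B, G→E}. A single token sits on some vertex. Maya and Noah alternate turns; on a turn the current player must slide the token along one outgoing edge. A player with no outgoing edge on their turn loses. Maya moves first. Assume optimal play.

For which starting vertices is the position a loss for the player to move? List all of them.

Positions with no move are L. A position that does have a move is losing for the player to move precisely when every available move leads to a winning position for the opponent. Fill in the labels:
Every edge goes from a vertex to one that appears earlier in the order C, B, A, E, G, F, D, so processing vertices in that order labels each vertex after all of its successors.
C: no outgoing edge → L
B: no outgoing edge → L
A: →B(L), so W
E: →A(W) only, which is W, so L
G: →E(L), so W
F: →E(L), so W
D: →E(L), so W
Reading off the rows marked L gives the requested list; there are 3 such vertices.

B, C, E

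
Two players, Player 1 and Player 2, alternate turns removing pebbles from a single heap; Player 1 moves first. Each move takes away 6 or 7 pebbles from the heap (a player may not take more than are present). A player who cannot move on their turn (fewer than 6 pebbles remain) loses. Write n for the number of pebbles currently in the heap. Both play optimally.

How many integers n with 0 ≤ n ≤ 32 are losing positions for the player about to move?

18

Label each position W (a win for the player to move) or L (a loss). A position with no legal move is L; any other position is W exactly when some move reaches an L, and L when every move reaches a W.
n=0: no move → L
n=1: no move → L
n=2: no move → L
n=3: no move → L
n=4: no move → L
n=5: no move → L
n=6: W (go to 0, an L position)
n=7: W (go to 1, an L position)
n=8: W (go to 2, an L position)
n=9: W (go to 3, an L position)
n=10: W (go to 4, an L position)
n=11: W (go to 5, an L position)
n=12: W (go to 5, an L position)
n=13: L (options 7(W), 6(W) are all W)
n=14: L (options 8(W), 7(W) are all W)
n=15: L (options 9(W), 8(W) are all W)
n=16: L (options 10(W), 9(W) are all W)
n=17: L (options 11(W), 10(W) are all W)
n=18: L (options 12(W), 11(W) are all W)
n=19: W (go to 13, an L position)
n=20: W (go to 14, an L position)
n=21: W (go to 15, an L position)
n=22: W (go to 16, an L position)
n=23: W (go to 17, an L position)
n=24: W (go to 18, an L position)
n=25: W (go to 18, an L position)
n=26: L (options 20(W), 19(W) are all W)
n=27: L (options 21(W), 20(W) are all W)
n=28: L (options 22(W), 21(W) are all W)
n=29: L (options 23(W), 22(W) are all W)
n=30: L (options 24(W), 23(W) are all W)
n=31: L (options 25(W), 24(W) are all W)
n=32: W (go to 26, an L position)
L entries with 0 ≤ n ≤ 32: n = 0, 1, 2, 3, 4, 5, 13, 14, 15, 16, 17, 18, 26, 27, 28, 29, 30, 31; that makes 18.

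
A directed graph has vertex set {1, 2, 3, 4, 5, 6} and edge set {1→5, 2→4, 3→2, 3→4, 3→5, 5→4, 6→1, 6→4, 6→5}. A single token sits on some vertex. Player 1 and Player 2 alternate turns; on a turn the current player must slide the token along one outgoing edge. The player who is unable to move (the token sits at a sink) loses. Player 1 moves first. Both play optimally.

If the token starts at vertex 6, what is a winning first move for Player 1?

Move to 1.

Work bottom-up. With no move the player to move loses. Otherwise the position is W if at least one move leads to an L position for the opponent, and L if every move leads to a W.
Every edge goes from a vertex to one that appears earlier in the order 4, 2, 5, 3, 1, 6, so processing vertices in that order labels each vertex after all of its successors.
4: no outgoing edge → L
2: can move to 4, which is L ⇒ W
5: can move to 4, which is L ⇒ W
3: can move to 4, which is L ⇒ W
1: the only move is to 5(W), a W ⇒ L
6: can move to 1, which is L ⇒ W
From 6, the L positions reachable in one move are: 1, 4. Any move reaching one of these is winning.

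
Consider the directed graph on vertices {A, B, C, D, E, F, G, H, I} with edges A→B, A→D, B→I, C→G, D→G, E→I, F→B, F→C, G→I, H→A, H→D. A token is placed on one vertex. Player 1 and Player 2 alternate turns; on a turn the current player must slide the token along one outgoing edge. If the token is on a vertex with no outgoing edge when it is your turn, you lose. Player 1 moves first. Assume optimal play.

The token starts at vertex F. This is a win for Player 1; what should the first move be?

Move to C.

Work bottom-up. With no move the player to move loses. Otherwise the position is W if at least one move leads to an L position for the opponent, and L if every move leads to a W.
Every edge goes from a vertex to one that appears earlier in the order I, G, D, C, B, A, H, F, E, so processing vertices in that order labels each vertex after all of its successors.
I: no outgoing edge → L
G: can move to I, which is L ⇒ W
D: the only move is to G(W), a W ⇒ L
C: the only move is to G(W), a W ⇒ L
B: can move to I, which is L ⇒ W
A: can move to D, which is L ⇒ W
H: can move to D, which is L ⇒ W
F: can move to C, which is L ⇒ W
E: can move to I, which is L ⇒ W
From F, the L positions reachable in one move are: C.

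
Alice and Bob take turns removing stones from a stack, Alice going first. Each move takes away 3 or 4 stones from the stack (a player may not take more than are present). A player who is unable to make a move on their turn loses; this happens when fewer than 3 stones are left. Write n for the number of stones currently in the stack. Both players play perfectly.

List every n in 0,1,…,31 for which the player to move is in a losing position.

Work bottom-up. With no move the player to move loses. Otherwise the position is W if at least one move leads to an L position for the opponent, and L if every move leads to a W.
n=0: no move → L
n=1: no move → L
n=2: no move → L
n=3: →0(L), so W
n=4: →1(L), so W
n=5: →2(L), so W
n=6: →2(L), so W
n=7: →4(W), 3(W) — all W, so L
n=8: →5(W), 4(W) — all W, so L
n=9: →6(W), 5(W) — all W, so L
n=10: →7(L), so W
n=11: →8(L), so W
n=12: →9(L), so W
n=13: →9(L), so W
n=14: →11(W), 10(W) — all W, so L
n=15: →12(W), 11(W) — all W, so L
n=16: →13(W), 12(W) — all W, so L
n=17: →14(L), so W
n=18: →15(L), so W
n=19: →16(L), so W
n=20: →16(L), so W
n=21: →18(W), 17(W) — all W, so L
n=22: →19(W), 18(W) — all W, so L
n=23: →20(W), 19(W) — all W, so L
n=24: →21(L), so W
n=25: →22(L), so W
n=26: →23(L), so W
n=27: →23(L), so W
n=28: →25(W), 24(W) — all W, so L
n=29: →26(W), 25(W) — all W, so L
n=30: →27(W), 26(W) — all W, so L
n=31: →28(L), so W
Reading off the rows marked L gives the requested list; there are 15 such values of n.

0, 1, 2, 7, 8, 9, 14, 15, 16, 21, 22, 23, 28, 29, 30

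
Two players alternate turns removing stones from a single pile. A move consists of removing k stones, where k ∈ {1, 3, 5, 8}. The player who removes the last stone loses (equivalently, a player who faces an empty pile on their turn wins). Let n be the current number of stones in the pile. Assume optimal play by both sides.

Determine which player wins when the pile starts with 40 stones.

The second player wins.

Classify positions by backward induction: terminal positions (no move available) are W. From any other position, the mover wins iff some move reaches an L.
n=0: no move; the opponent has just taken the last stone and therefore loses → W
n=1: L (sole option 0(W) is W)
n=2: W (go to 1, an L position)
n=3: L (options 2(W), 0(W) are all W)
n=4: W (go to 3, an L position)
n=5: L (options 4(W), 2(W), 0(W) are all W)
n=6: W (go to 5, an L position)
n=7: L (options 6(W), 4(W), 2(W) are all W)
n=8: W (go to 7, an L position)
n=9: W (go to 1, an L position)
n=10: W (go to 7, an L position)
n=11: W (go to 3, an L position)
n=12: W (go to 7, an L position)
n=13: W (go to 5, an L position)
n=14: L (options 13(W), 11(W), 9(W), 6(W) are all W)
n=15: W (go to 14, an L position)
n=16: L (options 15(W), 13(W), 11(W), 8(W) are all W)
n=17: W (go to 16, an L position)
n=18: L (options 17(W), 15(W), 13(W), 10(W) are all W)
n=19: W (go to 18, an L position)
n=20: L (options 19(W), 17(W), 15(W), 12(W) are all W)
n=21: W (go to 20, an L position)
n=22: W (go to 14, an L position)
n=23: W (go to 20, an L position)
n=24: W (go to 16, an L position)
n=25: W (go to 20, an L position)
n=26: W (go to 18, an L position)
n=27: L (options 26(W), 24(W), 22(W), 19(W) are all W)
n=28: W (go to 27, an L position)
n=29: L (options 28(W), 26(W), 24(W), 21(W) are all W)
n=30: W (go to 29, an L position)
n=31: L (options 30(W), 28(W), 26(W), 23(W) are all W)
n=32: W (go to 31, an L position)
n=33: L (options 32(W), 30(W), 28(W), 25(W) are all W)
n=34: W (go to 33, an L position)
n=35: W (go to 27, an L position)
n=36: W (go to 33, an L position)
n=37: W (go to 29, an L position)
n=38: W (go to 33, an L position)
n=39: W (go to 31, an L position)
n=40: L (options 39(W), 37(W), 35(W), 32(W) are all W)
The starting position 40 is L: whatever the player to move does, the opponent receives a W position.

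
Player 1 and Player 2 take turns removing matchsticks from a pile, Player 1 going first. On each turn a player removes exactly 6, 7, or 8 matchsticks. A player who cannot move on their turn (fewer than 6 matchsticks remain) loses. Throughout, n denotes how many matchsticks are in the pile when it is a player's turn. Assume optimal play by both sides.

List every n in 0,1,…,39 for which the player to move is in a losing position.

Build the W/L table. Terminal = L. A non-terminal position is W if it has a move to some L; otherwise it is L.
n=0: no move → L
n=1: no move → L
n=2: no move → L
n=3: no move → L
n=4: no move → L
n=5: no move → L
n=6: can move to 0, which is L ⇒ W
n=7: can move to 1, which is L ⇒ W
n=8: can move to 2, which is L ⇒ W
n=9: can move to 3, which is L ⇒ W
n=10: can move to 4, which is L ⇒ W
n=11: can move to 5, which is L ⇒ W
n=12: can move to 5, which is L ⇒ W
n=13: can move to 5, which is L ⇒ W
n=14: moves to 8(W), 7(W), 6(W); every one is W ⇒ L
n=15: moves to 9(W), 8(W), 7(W); every one is W ⇒ L
n=16: moves to 10(W), 9(W), 8(W); every one is W ⇒ L
n=17: moves to 11(W), 10(W), 9(W); every one is W ⇒ L
n=18: moves to 12(W), 11(W), 10(W); every one is W ⇒ L
n=19: moves to 13(W), 12(W), 11(W); every one is W ⇒ L
n=20: can move to 14, which is L ⇒ W
n=21: can move to 15, which is L ⇒ W
n=22: can move to 16, which is L ⇒ W
n=23: can move to 17, which is L ⇒ W
n=24: can move to 18, which is L ⇒ W
n=25: can move to 19, which is L ⇒ W
n=26: can move to 19, which is L ⇒ W
n=27: can move to 19, which is L ⇒ W
n=28: moves to 22(W), 21(W), 20(W); every one is W ⇒ L
n=29: moves to 23(W), 22(W), 21(W); every one is W ⇒ L
n=30: moves to 24(W), 23(W), 22(W); every one is W ⇒ L
n=31: moves to 25(W), 24(W), 23(W); every one is W ⇒ L
n=32: moves to 26(W), 25(W), 24(W); every one is W ⇒ L
n=33: moves to 27(W), 26(W), 25(W); every one is W ⇒ L
n=34: can move to 28, which is L ⇒ W
n=35: can move to 29, which is L ⇒ W
n=36: can move to 30, which is L ⇒ W
n=37: can move to 31, which is L ⇒ W
n=38: can move to 32, which is L ⇒ W
n=39: can move to 33, which is L ⇒ W
The losing starting values of n are exactly the entries labelled L in this table (18 of them).

0, 1, 2, 3, 4, 5, 14, 15, 16, 17, 18, 19, 28, 29, 30, 31, 32, 33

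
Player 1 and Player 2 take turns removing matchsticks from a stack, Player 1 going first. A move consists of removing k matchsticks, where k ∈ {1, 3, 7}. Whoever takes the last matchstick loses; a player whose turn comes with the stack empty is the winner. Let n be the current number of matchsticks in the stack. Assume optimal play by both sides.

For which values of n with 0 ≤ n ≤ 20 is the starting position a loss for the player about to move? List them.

1, 3, 5, 7, 9, 11, 13, 15, 17, 19

Compute win/loss labels from the base case upward. A position with no move is W. Any other position is W if it can reach an L in one move, else L.
n=0: no move; the opponent has just taken the last matchstick and therefore loses → W
n=1: only reaches 0(W), which is W → L
n=2: reaches L-position 1 → W
n=3: only reaches 2(W), 0(W), all W → L
n=4: reaches L-position 3 → W
n=5: only reaches 4(W), 2(W), all W → L
n=6: reaches L-position 5 → W
n=7: only reaches 6(W), 4(W), 0(W), all W → L
n=8: reaches L-position 7 → W
n=9: only reaches 8(W), 6(W), 2(W), all W → L
n=10: reaches L-position 9 → W
n=11: only reaches 10(W), 8(W), 4(W), all W → L
n=12: reaches L-position 11 → W
n=13: only reaches 12(W), 10(W), 6(W), all W → L
n=14: reaches L-position 13 → W
n=15: only reaches 14(W), 12(W), 8(W), all W → L
n=16: reaches L-position 15 → W
n=17: only reaches 16(W), 14(W), 10(W), all W → L
n=18: reaches L-position 17 → W
n=19: only reaches 18(W), 16(W), 12(W), all W → L
n=20: reaches L-position 19 → W
The losing starting values of n are exactly the entries labelled L in this table (10 of them).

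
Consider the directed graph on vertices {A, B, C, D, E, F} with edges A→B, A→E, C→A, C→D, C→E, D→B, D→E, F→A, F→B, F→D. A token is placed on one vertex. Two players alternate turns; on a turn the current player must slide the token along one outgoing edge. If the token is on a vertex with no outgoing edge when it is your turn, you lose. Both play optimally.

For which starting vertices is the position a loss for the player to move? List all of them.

Classify positions by backward induction: terminal positions (no move available) are L. From any other position, the mover wins iff some move reaches an L.
Every edge goes from a vertex to one that appears earlier in the order E, B, A, D, F, C, so processing vertices in that order labels each vertex after all of its successors.
E: no outgoing edge → L
B: no outgoing edge → L
A: can move to B, which is L ⇒ W
D: can move to B, which is L ⇒ W
F: can move to B, which is L ⇒ W
C: can move to E, which is L ⇒ W
Reading off the rows marked L gives the requested list; there are 2 such vertices.

B, E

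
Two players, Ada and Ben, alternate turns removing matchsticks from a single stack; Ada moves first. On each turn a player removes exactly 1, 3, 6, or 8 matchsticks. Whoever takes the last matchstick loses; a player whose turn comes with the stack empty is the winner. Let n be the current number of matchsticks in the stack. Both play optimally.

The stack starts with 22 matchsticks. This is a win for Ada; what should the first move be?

Remove 1, leaving 21.

Work bottom-up. With no move the player to move wins. Otherwise the position is W if at least one move leads to an L position for the opponent, and L if every move leads to a W.
n=0: no move; the opponent has just taken the last matchstick and therefore loses → W
n=1: the only move is to 0(W), a W ⇒ L
n=2: can move to 1, which is L ⇒ W
n=3: moves to 2(W), 0(W); every one is W ⇒ L
n=4: can move to 3, which is L ⇒ W
n=5: moves to 4(W), 2(W); every one is W ⇒ L
n=6: can move to 5, which is L ⇒ W
n=7: can move to 1, which is L ⇒ W
n=8: can move to 5, which is L ⇒ W
n=9: can move to 3, which is L ⇒ W
n=10: moves to 9(W), 7(W), 4(W), 2(W); every one is W ⇒ L
n=11: can move to 10, which is L ⇒ W
n=12: moves to 11(W), 9(W), 6(W), 4(W); every one is W ⇒ L
n=13: can move to 12, which is L ⇒ W
n=14: moves to 13(W), 11(W), 8(W), 6(W); every one is W ⇒ L
n=15: can move to 14, which is L ⇒ W
n=16: can move to 10, which is L ⇒ W
n=17: can move to 14, which is L ⇒ W
n=18: can move to 12, which is L ⇒ W
n=19: moves to 18(W), 16(W), 13(W), 11(W); every one is W ⇒ L
n=20: can move to 19, which is L ⇒ W
n=21: moves to 20(W), 18(W), 15(W), 13(W); every one is W ⇒ L
n=22: can move to 21, which is L ⇒ W
From 22, the L positions reachable in one move are: 21, 19, 14. Any move reaching one of these is winning.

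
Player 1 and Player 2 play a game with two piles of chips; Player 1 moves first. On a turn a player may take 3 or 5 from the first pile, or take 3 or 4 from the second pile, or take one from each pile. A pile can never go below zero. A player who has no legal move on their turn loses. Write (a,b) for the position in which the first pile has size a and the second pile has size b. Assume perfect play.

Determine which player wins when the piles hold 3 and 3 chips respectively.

Use the standard recursion: the mover loses at a terminal position; elsewhere, the mover wins exactly when some move hands the opponent an L position.
No move ever increases a pile, so every position that can arise here has a ≤ 3 and b ≤ 3; it is enough to label the cells with 0 ≤ a ≤ 3 and 0 ≤ b ≤ 3.
Every move lowers a or b (never raises either), so fill the grid row by row in increasing a, and left to right within a row: each cell's successors are then already labelled.
      b=0  b=1  b=2  b=3
a=0:    L    L    L    W
a=1:    L    W    W    W
a=2:    L    W    L    W
a=3:    W    W    W    W
Cells with no legal move (terminal, hence L): (0,0), (0,1), (0,2), (1,0), (2,0).
The remaining L cells, each justified by listing all of its moves:
(2,2): only reaches (1,1)(W), which is W → L
Every other cell has at least one move into one of the L cells above, so it is W.
From (3,3) Player 1 can move to (2,2), reaching an L position.

Player 1 wins.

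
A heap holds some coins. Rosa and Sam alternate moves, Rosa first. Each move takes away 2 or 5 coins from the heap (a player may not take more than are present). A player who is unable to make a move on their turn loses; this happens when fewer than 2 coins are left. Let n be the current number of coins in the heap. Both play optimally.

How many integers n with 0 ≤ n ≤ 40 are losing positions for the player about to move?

18

Work bottom-up. With no move the player to move loses. Otherwise the position is W if at least one move leads to an L position for the opponent, and L if every move leads to a W.
n=0: no move → L
n=1: no move → L
n=2: can move to 0, which is L ⇒ W
n=3: can move to 1, which is L ⇒ W
n=4: the only move is to 2(W), a W ⇒ L
n=5: can move to 0, which is L ⇒ W
n=6: can move to 4, which is L ⇒ W
n=7: moves to 5(W), 2(W); every one is W ⇒ L
n=8: moves to 6(W), 3(W); every one is W ⇒ L
n=9: can move to 7, which is L ⇒ W
n=10: can move to 8, which is L ⇒ W
n=11: moves to 9(W), 6(W); every one is W ⇒ L
n=12: can move to 7, which is L ⇒ W
n=13: can move to 11, which is L ⇒ W
n=14: moves to 12(W), 9(W); every one is W ⇒ L
n=15: moves to 13(W), 10(W); every one is W ⇒ L
n=16: can move to 14, which is L ⇒ W
n=17: can move to 15, which is L ⇒ W
n=18: moves to 16(W), 13(W); every one is W ⇒ L
n=19: can move to 14, which is L ⇒ W
n=20: can move to 18, which is L ⇒ W
n=21: moves to 19(W), 16(W); every one is W ⇒ L
n=22: moves to 20(W), 17(W); every one is W ⇒ L
n=23: can move to 21, which is L ⇒ W
n=24: can move to 22, which is L ⇒ W
n=25: moves to 23(W), 20(W); every one is W ⇒ L
n=26: can move to 21, which is L ⇒ W
n=27: can move to 25, which is L ⇒ W
n=28: moves to 26(W), 23(W); every one is W ⇒ L
n=29: moves to 27(W), 24(W); every one is W ⇒ L
n=30: can move to 28, which is L ⇒ W
n=31: can move to 29, which is L ⇒ W
n=32: moves to 30(W), 27(W); every one is W ⇒ L
n=33: can move to 28, which is L ⇒ W
n=34: can move to 32, which is L ⇒ W
n=35: moves to 33(W), 30(W); every one is W ⇒ L
n=36: moves to 34(W), 31(W); every one is W ⇒ L
n=37: can move to 35, which is L ⇒ W
n=38: can move to 36, which is L ⇒ W
n=39: moves to 37(W), 34(W); every one is W ⇒ L
n=40: can move to 35, which is L ⇒ W
L entries with 0 ≤ n ≤ 40: n = 0, 1, 4, 7, 8, 11, 14, 15, 18, 21, 22, 25, 28, 29, 32, 35, 36, 39; that makes 18.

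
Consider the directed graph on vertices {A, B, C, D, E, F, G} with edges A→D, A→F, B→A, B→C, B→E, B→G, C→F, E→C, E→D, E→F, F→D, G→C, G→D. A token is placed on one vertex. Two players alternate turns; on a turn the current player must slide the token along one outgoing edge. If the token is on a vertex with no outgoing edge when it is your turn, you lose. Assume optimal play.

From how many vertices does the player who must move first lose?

2

Classify positions by backward induction: terminal positions (no move available) are L. From any other position, the mover wins iff some move reaches an L.
Every edge goes from a vertex to one that appears earlier in the order D, F, C, G, E, A, B, so processing vertices in that order labels each vertex after all of its successors.
D: no outgoing edge → L
F: →D(L), so W
C: →F(W) only, which is W, so L
G: →C(L), so W
E: →C(L), so W
A: →D(L), so W
B: →C(L), so W
The L vertices are C, D; that is 2 in all.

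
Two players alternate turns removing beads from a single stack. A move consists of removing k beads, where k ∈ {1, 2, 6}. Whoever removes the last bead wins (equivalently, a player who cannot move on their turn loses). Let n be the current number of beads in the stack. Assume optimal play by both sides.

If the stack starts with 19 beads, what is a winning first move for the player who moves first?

Build the W/L table. Terminal = L. A non-terminal position is W if it has a move to some L; otherwise it is L.
n=0: no move → L
n=1: reaches L-position 0 → W
n=2: reaches L-position 0 → W
n=3: only reaches 2(W), 1(W), all W → L
n=4: reaches L-position 3 → W
n=5: reaches L-position 3 → W
n=6: reaches L-position 0 → W
n=7: only reaches 6(W), 5(W), 1(W), all W → L
n=8: reaches L-position 7 → W
n=9: reaches L-position 7 → W
n=10: only reaches 9(W), 8(W), 4(W), all W → L
n=11: reaches L-position 10 → W
n=12: reaches L-position 10 → W
n=13: reaches L-position 7 → W
n=14: only reaches 13(W), 12(W), 8(W), all W → L
n=15: reaches L-position 14 → W
n=16: reaches L-position 14 → W
n=17: only reaches 16(W), 15(W), 11(W), all W → L
n=18: reaches L-position 17 → W
n=19: reaches L-position 17 → W
From 19, the L positions reachable in one move are: 17.

Remove 2, leaving 17.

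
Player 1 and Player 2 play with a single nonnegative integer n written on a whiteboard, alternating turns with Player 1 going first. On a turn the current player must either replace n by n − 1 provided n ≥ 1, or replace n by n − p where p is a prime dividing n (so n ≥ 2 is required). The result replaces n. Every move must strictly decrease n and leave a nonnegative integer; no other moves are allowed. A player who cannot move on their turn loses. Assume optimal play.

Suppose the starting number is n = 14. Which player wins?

Player 1 wins.

Positions with no move are L. A position that does have a move is losing for the player to move precisely when every available move leads to a winning position for the opponent. Fill in the labels:
n=0: no move → L
n=1: reaches L-position 0 → W
n=2: reaches L-position 0 → W
n=3: reaches L-position 0 → W
n=4: only reaches 2(W), 3(W), all W → L
n=5: reaches L-position 0 → W
n=6: reaches L-position 4 → W
n=7: reaches L-position 0 → W
n=8: only reaches 6(W), 7(W), all W → L
n=9: reaches L-position 8 → W
n=10: reaches L-position 8 → W
n=11: reaches L-position 0 → W
n=12: only reaches 9(W), 10(W), 11(W), all W → L
n=13: reaches L-position 0 → W
n=14: reaches L-position 12 → W
The starting position 14 is W: Player 1 should move to 12, handing over an L position.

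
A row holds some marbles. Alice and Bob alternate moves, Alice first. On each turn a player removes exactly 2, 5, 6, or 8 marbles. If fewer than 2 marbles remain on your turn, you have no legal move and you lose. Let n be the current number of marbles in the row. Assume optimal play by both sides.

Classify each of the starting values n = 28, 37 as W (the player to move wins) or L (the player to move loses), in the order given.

28: L, 37: W

Work bottom-up. With no move the player to move loses. Otherwise the position is W if at least one move leads to an L position for the opponent, and L if every move leads to a W.
n=0: no move → L
n=1: no move → L
n=2: W (go to 0, an L position)
n=3: W (go to 1, an L position)
n=4: L (sole option 2(W) is W)
n=5: W (go to 0, an L position)
n=6: W (go to 4, an L position)
n=7: W (go to 1, an L position)
n=8: W (go to 0, an L position)
n=9: W (go to 4, an L position)
n=10: W (go to 4, an L position)
n=11: L (options 9(W), 6(W), 5(W), 3(W) are all W)
n=12: W (go to 4, an L position)
n=13: W (go to 11, an L position)
n=14: L (options 12(W), 9(W), 8(W), 6(W) are all W)
n=15: L (options 13(W), 10(W), 9(W), 7(W) are all W)
n=16: W (go to 14, an L position)
n=17: W (go to 15, an L position)
n=18: L (options 16(W), 13(W), 12(W), 10(W) are all W)
n=19: W (go to 14, an L position)
n=20: W (go to 18, an L position)
n=21: W (go to 15, an L position)
n=22: W (go to 14, an L position)
n=23: W (go to 18, an L position)
n=24: W (go to 18, an L position)
n=25: L (options 23(W), 20(W), 19(W), 17(W) are all W)
n=26: W (go to 18, an L position)
n=27: W (go to 25, an L position)
n=28: L (options 26(W), 23(W), 22(W), 20(W) are all W)
n=29: L (options 27(W), 24(W), 23(W), 21(W) are all W)
n=30: W (go to 28, an L position)
n=31: W (go to 29, an L position)
n=32: L (options 30(W), 27(W), 26(W), 24(W) are all W)
n=33: W (go to 28, an L position)
n=34: W (go to 32, an L position)
n=35: W (go to 29, an L position)
n=36: W (go to 28, an L position)
n=37: W (go to 32, an L position)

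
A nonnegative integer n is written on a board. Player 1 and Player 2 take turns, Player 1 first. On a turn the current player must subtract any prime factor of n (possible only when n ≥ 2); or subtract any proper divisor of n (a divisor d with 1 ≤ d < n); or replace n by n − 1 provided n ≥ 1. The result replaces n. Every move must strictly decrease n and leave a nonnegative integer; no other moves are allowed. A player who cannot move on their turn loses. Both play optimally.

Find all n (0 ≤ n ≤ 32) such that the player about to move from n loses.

Positions with no move are L. A position that does have a move is losing for the player to move precisely when every available move leads to a winning position for the opponent. Fill in the labels:
n=0: no move → L
n=1: reaches L-position 0 → W
n=2: reaches L-position 0 → W
n=3: reaches L-position 0 → W
n=4: only reaches 2(W), 3(W), all W → L
n=5: reaches L-position 0 → W
n=6: reaches L-position 4 → W
n=7: reaches L-position 0 → W
n=8: reaches L-position 4 → W
n=9: only reaches 6(W), 8(W), all W → L
n=10: reaches L-position 9 → W
n=11: reaches L-position 0 → W
n=12: reaches L-position 9 → W
n=13: reaches L-position 0 → W
n=14: only reaches 7(W), 12(W), 13(W), all W → L
n=15: reaches L-position 14 → W
n=16: reaches L-position 14 → W
n=17: reaches L-position 0 → W
n=18: reaches L-position 9 → W
n=19: reaches L-position 0 → W
n=20: only reaches 10(W), 15(W), 16(W), 18(W), 19(W), all W → L
n=21: reaches L-position 14 → W
n=22: reaches L-position 20 → W
n=23: reaches L-position 0 → W
n=24: reaches L-position 20 → W
n=25: reaches L-position 20 → W
n=26: only reaches 13(W), 24(W), 25(W), all W → L
n=27: reaches L-position 26 → W
n=28: reaches L-position 14 → W
n=29: reaches L-position 0 → W
n=30: reaches L-position 20 → W
n=31: reaches L-position 0 → W
n=32: only reaches 16(W), 24(W), 28(W), 30(W), 31(W), all W → L
Reading off the rows marked L gives the requested list; there are 7 such values of n.

0, 4, 9, 14, 20, 26, 32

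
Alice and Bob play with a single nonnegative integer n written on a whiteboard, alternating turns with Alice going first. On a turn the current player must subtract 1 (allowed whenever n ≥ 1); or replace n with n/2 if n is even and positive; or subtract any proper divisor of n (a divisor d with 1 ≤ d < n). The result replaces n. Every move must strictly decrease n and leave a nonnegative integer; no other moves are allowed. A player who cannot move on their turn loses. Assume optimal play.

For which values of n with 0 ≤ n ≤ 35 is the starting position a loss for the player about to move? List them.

Use the standard recursion: the mover loses at a terminal position; elsewhere, the mover wins exactly when some move hands the opponent an L position.
n=0: no move → L
n=1: can move to 0, which is L ⇒ W
n=2: the only move is to 1(W), a W ⇒ L
n=3: can move to 2, which is L ⇒ W
n=4: can move to 2, which is L ⇒ W
n=5: the only move is to 4(W), a W ⇒ L
n=6: can move to 5, which is L ⇒ W
n=7: the only move is to 6(W), a W ⇒ L
n=8: can move to 7, which is L ⇒ W
n=9: moves to 6(W), 8(W); every one is W ⇒ L
n=10: can move to 5, which is L ⇒ W
n=11: the only move is to 10(W), a W ⇒ L
n=12: can move to 9, which is L ⇒ W
n=13: the only move is to 12(W), a W ⇒ L
n=14: can move to 7, which is L ⇒ W
n=15: moves to 10(W), 12(W), 14(W); every one is W ⇒ L
n=16: can move to 15, which is L ⇒ W
n=17: the only move is to 16(W), a W ⇒ L
n=18: can move to 9, which is L ⇒ W
n=19: the only move is to 18(W), a W ⇒ L
n=20: can move to 15, which is L ⇒ W
n=21: moves to 14(W), 18(W), 20(W); every one is W ⇒ L
n=22: can move to 11, which is L ⇒ W
n=23: the only move is to 22(W), a W ⇒ L
n=24: can move to 21, which is L ⇒ W
n=25: moves to 20(W), 24(W); every one is W ⇒ L
n=26: can move to 13, which is L ⇒ W
n=27: moves to 18(W), 24(W), 26(W); every one is W ⇒ L
n=28: can move to 21, which is L ⇒ W
n=29: the only move is to 28(W), a W ⇒ L
n=30: can move to 15, which is L ⇒ W
n=31: the only move is to 30(W), a W ⇒ L
n=32: can move to 31, which is L ⇒ W
n=33: moves to 22(W), 30(W), 32(W); every one is W ⇒ L
n=34: can move to 17, which is L ⇒ W
n=35: moves to 28(W), 30(W), 34(W); every one is W ⇒ L
The losing starting values of n are exactly the entries labelled L in this table (18 of them).

0, 2, 5, 7, 9, 11, 13, 15, 17, 19, 21, 23, 25, 27, 29, 31, 33, 35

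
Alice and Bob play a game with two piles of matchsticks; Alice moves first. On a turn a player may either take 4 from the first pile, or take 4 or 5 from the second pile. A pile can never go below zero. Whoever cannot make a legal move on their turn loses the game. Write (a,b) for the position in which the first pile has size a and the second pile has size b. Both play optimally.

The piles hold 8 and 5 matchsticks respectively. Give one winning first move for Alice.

Work bottom-up. With no move the player to move loses. Otherwise the position is W if at least one move leads to an L position for the opponent, and L if every move leads to a W.
No move ever increases a pile, so every position that can arise here has a ≤ 8 and b ≤ 5; it is enough to label the cells with 0 ≤ a ≤ 8 and 0 ≤ b ≤ 5.
Every move lowers a or b (never raises either), so fill the grid row by row in increasing a, and left to right within a row: each cell's successors are then already labelled.
      b=0  b=1  b=2  b=3  b=4  b=5
a=0:    L    L    L    L    W    W
a=1:    L    L    L    L    W    W
a=2:    L    L    L    L    W    W
a=3:    L    L    L    L    W    W
a=4:    W    W    W    W    L    L
a=5:    W    W    W    W    L    L
a=6:    W    W    W    W    L    L
a=7:    W    W    W    W    L    L
a=8:    L    L    L    L    W    W
Cells with no legal move (terminal, hence L): (0,0), (0,1), (0,2), (0,3), (1,0), (1,1), (1,2), (1,3), (2,0), (2,1), (2,2), (2,3), (3,0), (3,1), (3,2), (3,3).
The remaining L cells, each justified by listing all of its moves:
(4,4): moves to (0,4)(W), (4,0)(W); every one is W ⇒ L
(4,5): moves to (0,5)(W), (4,1)(W), (4,0)(W); every one is W ⇒ L
(5,4): moves to (1,4)(W), (5,0)(W); every one is W ⇒ L
(5,5): moves to (1,5)(W), (5,1)(W), (5,0)(W); every one is W ⇒ L
(6,4): moves to (2,4)(W), (6,0)(W); every one is W ⇒ L
(6,5): moves to (2,5)(W), (6,1)(W), (6,0)(W); every one is W ⇒ L
(7,4): moves to (3,4)(W), (7,0)(W); every one is W ⇒ L
(7,5): moves to (3,5)(W), (7,1)(W), (7,0)(W); every one is W ⇒ L
(8,0): the only move is to (4,0)(W), a W ⇒ L
(8,1): the only move is to (4,1)(W), a W ⇒ L
(8,2): the only move is to (4,2)(W), a W ⇒ L
(8,3): the only move is to (4,3)(W), a W ⇒ L
Every other cell has at least one move into one of the L cells above, so it is W.
From (8,5), the L positions reachable in one move are: (4,5), (8,1), (8,0). Any move reaching one of these is winning.

Move to (4,5).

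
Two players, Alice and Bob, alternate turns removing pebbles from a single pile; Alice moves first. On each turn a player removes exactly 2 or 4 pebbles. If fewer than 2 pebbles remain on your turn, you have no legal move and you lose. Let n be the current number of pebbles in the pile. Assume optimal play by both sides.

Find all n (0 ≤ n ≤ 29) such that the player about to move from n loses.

Build the W/L table. Terminal = L. A non-terminal position is W if it has a move to some L; otherwise it is L.
n=0: no move → L
n=1: no move → L
n=2: →0(L), so W
n=3: →1(L), so W
n=4: →0(L), so W
n=5: →1(L), so W
n=6: →4(W), 2(W) — all W, so L
n=7: →5(W), 3(W) — all W, so L
n=8: →6(L), so W
n=9: →7(L), so W
n=10: →6(L), so W
n=11: →7(L), so W
n=12: →10(W), 8(W) — all W, so L
n=13: →11(W), 9(W) — all W, so L
n=14: →12(L), so W
n=15: →13(L), so W
n=16: →12(L), so W
n=17: →13(L), so W
n=18: →16(W), 14(W) — all W, so L
n=19: →17(W), 15(W) — all W, so L
n=20: →18(L), so W
n=21: →19(L), so W
n=22: →18(L), so W
n=23: →19(L), so W
n=24: →22(W), 20(W) — all W, so L
n=25: →23(W), 21(W) — all W, so L
n=26: →24(L), so W
n=27: →25(L), so W
n=28: →24(L), so W
n=29: →25(L), so W
The losing starting values of n are exactly the entries labelled L in this table (10 of them).

0, 1, 6, 7, 12, 13, 18, 19, 24, 25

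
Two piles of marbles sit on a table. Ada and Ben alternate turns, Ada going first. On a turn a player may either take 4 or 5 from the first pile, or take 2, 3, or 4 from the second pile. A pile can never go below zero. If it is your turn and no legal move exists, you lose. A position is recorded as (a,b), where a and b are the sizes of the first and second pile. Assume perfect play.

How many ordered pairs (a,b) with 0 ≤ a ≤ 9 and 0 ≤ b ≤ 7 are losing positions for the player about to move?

Classify positions by backward induction: terminal positions (no move available) are L. From any other position, the mover wins iff some move reaches an L.
Every move lowers a or b (never raises either), so fill the grid row by row in increasing a, and left to right within a row: each cell's successors are then already labelled.
      b=0  b=1  b=2  b=3  b=4  b=5  b=6  b=7
a=0:    L    L    W    W    W    W    L    L
a=1:    L    L    W    W    W    W    L    L
a=2:    L    L    W    W    W    W    L    L
a=3:    L    L    W    W    W    W    L    L
a=4:    W    W    L    L    W    W    W    W
a=5:    W    W    L    L    W    W    W    W
a=6:    W    W    L    L    W    W    W    W
a=7:    W    W    L    L    W    W    W    W
a=8:    W    W    W    W    L    L    W    W
a=9:    L    L    W    W    W    W    L    L
Cells with no legal move (terminal, hence L): (0,0), (0,1), (1,0), (1,1), (2,0), (2,1), (3,0), (3,1).
The remaining L cells, each justified by listing all of its moves:
(0,6): moves to (0,4)(W), (0,3)(W), (0,2)(W); every one is W ⇒ L
(0,7): moves to (0,5)(W), (0,4)(W), (0,3)(W); every one is W ⇒ L
(1,6): moves to (1,4)(W), (1,3)(W), (1,2)(W); every one is W ⇒ L
(1,7): moves to (1,5)(W), (1,4)(W), (1,3)(W); every one is W ⇒ L
(2,6): moves to (2,4)(W), (2,3)(W), (2,2)(W); every one is W ⇒ L
(2,7): moves to (2,5)(W), (2,4)(W), (2,3)(W); every one is W ⇒ L
(3,6): moves to (3,4)(W), (3,3)(W), (3,2)(W); every one is W ⇒ L
(3,7): moves to (3,5)(W), (3,4)(W), (3,3)(W); every one is W ⇒ L
(4,2): moves to (0,2)(W), (4,0)(W); every one is W ⇒ L
(4,3): moves to (0,3)(W), (4,1)(W), (4,0)(W); every one is W ⇒ L
(5,2): moves to (1,2)(W), (0,2)(W), (5,0)(W); every one is W ⇒ L
(5,3): moves to (1,3)(W), (0,3)(W), (5,1)(W), (5,0)(W); every one is W ⇒ L
(6,2): moves to (2,2)(W), (1,2)(W), (6,0)(W); every one is W ⇒ L
(6,3): moves to (2,3)(W), (1,3)(W), (6,1)(W), (6,0)(W); every one is W ⇒ L
(7,2): moves to (3,2)(W), (2,2)(W), (7,0)(W); every one is W ⇒ L
(7,3): moves to (3,3)(W), (2,3)(W), (7,1)(W), (7,0)(W); every one is W ⇒ L
(8,4): moves to (4,4)(W), (3,4)(W), (8,2)(W), (8,1)(W), (8,0)(W); every one is W ⇒ L
(8,5): moves to (4,5)(W), (3,5)(W), (8,3)(W), (8,2)(W), (8,1)(W); every one is W ⇒ L
(9,0): moves to (5,0)(W), (4,0)(W); every one is W ⇒ L
(9,1): moves to (5,1)(W), (4,1)(W); every one is W ⇒ L
(9,6): moves to (5,6)(W), (4,6)(W), (9,4)(W), (9,3)(W), (9,2)(W); every one is W ⇒ L
(9,7): moves to (5,7)(W), (4,7)(W), (9,5)(W), (9,4)(W), (9,3)(W); every one is W ⇒ L
Every other cell has at least one move into one of the L cells above, so it is W.
L cells per row: a=0: 4, a=1: 4, a=2: 4, a=3: 4, a=4: 2, a=5: 2, a=6: 2, a=7: 2, a=8: 2, a=9: 4; total 30.

30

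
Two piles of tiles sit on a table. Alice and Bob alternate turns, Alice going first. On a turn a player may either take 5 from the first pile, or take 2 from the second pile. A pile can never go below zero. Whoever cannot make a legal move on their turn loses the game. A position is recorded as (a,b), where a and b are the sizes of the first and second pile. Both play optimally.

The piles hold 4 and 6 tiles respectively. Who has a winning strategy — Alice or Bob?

Alice wins.

Compute win/loss labels from the base case upward. A position with no move is L. Any other position is W if it can reach an L in one move, else L.
No move ever increases a pile, so every position that can arise here has a ≤ 4 and b ≤ 6; it is enough to label the cells with 0 ≤ a ≤ 4 and 0 ≤ b ≤ 6.
Every move lowers a or b (never raises either), so fill the grid row by row in increasing a, and left to right within a row: each cell's successors are then already labelled.
      b=0  b=1  b=2  b=3  b=4  b=5  b=6
a=0:    L    L    W    W    L    L    W
a=1:    L    L    W    W    L    L    W
a=2:    L    L    W    W    L    L    W
a=3:    L    L    W    W    L    L    W
a=4:    L    L    W    W    L    L    W
Cells with no legal move (terminal, hence L): (0,0), (0,1), (1,0), (1,1), (2,0), (2,1), (3,0), (3,1), (4,0), (4,1).
The remaining L cells, each justified by listing all of its moves:
(0,4): only reaches (0,2)(W), which is W → L
(0,5): only reaches (0,3)(W), which is W → L
(1,4): only reaches (1,2)(W), which is W → L
(1,5): only reaches (1,3)(W), which is W → L
(2,4): only reaches (2,2)(W), which is W → L
(2,5): only reaches (2,3)(W), which is W → L
(3,4): only reaches (3,2)(W), which is W → L
(3,5): only reaches (3,3)(W), which is W → L
(4,4): only reaches (4,2)(W), which is W → L
(4,5): only reaches (4,3)(W), which is W → L
Every other cell has at least one move into one of the L cells above, so it is W.
The starting position (4,6) is W: Alice should move to (4,4), handing over an L position.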